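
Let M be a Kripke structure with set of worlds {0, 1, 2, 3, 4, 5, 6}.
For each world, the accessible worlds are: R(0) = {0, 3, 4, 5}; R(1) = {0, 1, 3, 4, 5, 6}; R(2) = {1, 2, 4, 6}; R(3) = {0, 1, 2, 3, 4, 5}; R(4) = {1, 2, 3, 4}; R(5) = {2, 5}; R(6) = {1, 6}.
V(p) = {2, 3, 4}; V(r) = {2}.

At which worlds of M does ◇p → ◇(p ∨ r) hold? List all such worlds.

Recall that ◇ψ holds at a world iff ψ holds at some accessible world.
Let φ = ◇p → ◇(p ∨ r). Evaluate φ at each world:
  0 (successors {0, 3, 4, 5}): φ is true.
  1 (successors {0, 1, 3, 4, 5, 6}): φ is true.
  2 (successors {1, 2, 4, 6}): φ is true.
  3 (successors {0, 1, 2, 3, 4, 5}): φ is true.
  4 (successors {1, 2, 3, 4}): φ is true.
  5 (successors {2, 5}): φ is true.
  6 (successors {1, 6}): φ is true.
For instance, at 6:
  At 6: ◇p is false, ◇(p ∨ r) is false, so ◇p → ◇(p ∨ r) is true.
    At 6: ◇p requires p at some successor in {1, 6}.
      At 1: p is false.
      At 6: p is false.
    So ◇p is false at 6.
    At 6: ◇(p ∨ r) requires p ∨ r at some successor in {1, 6}.
      At 1: p ∨ r is false.
      At 6: p ∨ r is false.
    So ◇(p ∨ r) is false at 6.
Satisfying worlds: {0, 1, 2, 3, 4, 5, 6}

0, 1, 2, 3, 4, 5, 6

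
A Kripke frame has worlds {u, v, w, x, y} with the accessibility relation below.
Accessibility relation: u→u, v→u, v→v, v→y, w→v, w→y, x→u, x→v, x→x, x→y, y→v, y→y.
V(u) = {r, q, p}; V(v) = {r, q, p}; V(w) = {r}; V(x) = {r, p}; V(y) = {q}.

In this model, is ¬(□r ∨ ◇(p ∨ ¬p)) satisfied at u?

At u: □r ∨ ◇(p ∨ ¬p) is true, so ¬(□r ∨ ◇(p ∨ ¬p)) is false.
  At u: □r is true, ◇(p ∨ ¬p) is true, so □r ∨ ◇(p ∨ ¬p) is true.
    At u: □r requires r at every successor {u}.
      At u: r is true.
    So □r is true at u.
    At u: ◇(p ∨ ¬p) requires p ∨ ¬p at some successor in {u}.
      p ∨ ¬p holds at u, so ◇(p ∨ ¬p) is true at u.

No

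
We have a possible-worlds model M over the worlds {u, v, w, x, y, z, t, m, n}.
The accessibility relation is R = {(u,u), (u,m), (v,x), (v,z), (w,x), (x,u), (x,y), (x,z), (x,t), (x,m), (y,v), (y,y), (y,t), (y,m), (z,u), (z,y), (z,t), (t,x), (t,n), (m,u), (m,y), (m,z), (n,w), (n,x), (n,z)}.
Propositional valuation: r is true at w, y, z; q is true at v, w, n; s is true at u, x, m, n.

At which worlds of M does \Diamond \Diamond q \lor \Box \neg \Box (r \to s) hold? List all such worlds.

v, w, x, y, z, t, m

Let φ = \Diamond \Diamond q \lor \Box \neg \Box (r \to s). Evaluate φ at each world:
  u (successors {u, m}): φ is false.
  v (successors {x, z}): φ is true.
  w (successors {x}): φ is true.
  x (successors {u, y, z, t, m}): φ is true.
  y (successors {v, y, t, m}): φ is true.
  z (successors {u, y, t}): φ is true.
  t (successors {x, n}): φ is true.
  m (successors {u, y, z}): φ is true.
  n (successors {w, x, z}): φ is false.
For instance, at w:
  At w: \Diamond \Diamond q is false, \Box \neg \Box (r \to s) is true, so \Diamond \Diamond q \lor \Box \neg \Box (r \to s) is true.
    At w: \Diamond \Diamond q requires \Diamond q at some successor in {x}.
      At x: \Diamond q is false.
    So \Diamond \Diamond q is false at w.
    At w: \Box \neg \Box (r \to s) requires \neg \Box (r \to s) at every successor {x}.
      At x: \neg \Box (r \to s) is true.
    So \Box \neg \Box (r \to s) is true at w.
Satisfying worlds: {v, w, x, y, z, t, m}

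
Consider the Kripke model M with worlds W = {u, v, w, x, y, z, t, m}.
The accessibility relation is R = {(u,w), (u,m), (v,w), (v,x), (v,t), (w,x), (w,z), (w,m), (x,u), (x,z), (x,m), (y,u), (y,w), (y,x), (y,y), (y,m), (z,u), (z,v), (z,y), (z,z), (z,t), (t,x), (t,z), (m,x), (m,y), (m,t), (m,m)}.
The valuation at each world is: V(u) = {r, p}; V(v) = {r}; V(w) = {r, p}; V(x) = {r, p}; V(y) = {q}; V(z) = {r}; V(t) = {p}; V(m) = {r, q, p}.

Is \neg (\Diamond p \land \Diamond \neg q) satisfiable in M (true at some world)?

No

Let φ = \neg (\Diamond p \land \Diamond \neg q). Evaluate φ at each world:
  u (successors {w, m}): φ is false.
  v (successors {w, x, t}): φ is false.
  w (successors {x, z, m}): φ is false.
  x (successors {u, z, m}): φ is false.
  y (successors {u, w, x, y, m}): φ is false.
  z (successors {u, v, y, z, t}): φ is false.
  t (successors {x, z}): φ is false.
  m (successors {x, y, t, m}): φ is false.
For instance, at y:
  At y: \Diamond p \land \Diamond \neg q is true, so \neg (\Diamond p \land \Diamond \neg q) is false.
    At y: \Diamond p is true, \Diamond \neg q is true, so \Diamond p \land \Diamond \neg q is true.
      At y: \Diamond p requires p at some successor in {u, w, x, y, m}.
        p holds at u, so \Diamond p is true at y.
      At y: \Diamond \neg q requires \neg q at some successor in {u, w, x, y, m}.
        \neg q holds at u, so \Diamond \neg q is true at y.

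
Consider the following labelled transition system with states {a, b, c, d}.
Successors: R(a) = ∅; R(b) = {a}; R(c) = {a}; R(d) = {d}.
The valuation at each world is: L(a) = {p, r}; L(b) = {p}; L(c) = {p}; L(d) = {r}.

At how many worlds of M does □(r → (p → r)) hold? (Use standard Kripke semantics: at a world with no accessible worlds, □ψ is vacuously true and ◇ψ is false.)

Recall that □ψ holds at a world iff ψ holds at every accessible world, and ◇ψ holds iff ψ holds at some accessible world.
Let φ = □(r → (p → r)). Evaluate φ at each world:
  a (successors ∅): φ is true.
  b (successors {a}): φ is true.
  c (successors {a}): φ is true.
  d (successors {d}): φ is true.
For instance, at d:
  At d: □(r → (p → r)) requires r → (p → r) at every successor {d}.
    At d: r → (p → r) is true.
  So □(r → (p → r)) is true at d.
Satisfying worlds: {a, b, c, d}

4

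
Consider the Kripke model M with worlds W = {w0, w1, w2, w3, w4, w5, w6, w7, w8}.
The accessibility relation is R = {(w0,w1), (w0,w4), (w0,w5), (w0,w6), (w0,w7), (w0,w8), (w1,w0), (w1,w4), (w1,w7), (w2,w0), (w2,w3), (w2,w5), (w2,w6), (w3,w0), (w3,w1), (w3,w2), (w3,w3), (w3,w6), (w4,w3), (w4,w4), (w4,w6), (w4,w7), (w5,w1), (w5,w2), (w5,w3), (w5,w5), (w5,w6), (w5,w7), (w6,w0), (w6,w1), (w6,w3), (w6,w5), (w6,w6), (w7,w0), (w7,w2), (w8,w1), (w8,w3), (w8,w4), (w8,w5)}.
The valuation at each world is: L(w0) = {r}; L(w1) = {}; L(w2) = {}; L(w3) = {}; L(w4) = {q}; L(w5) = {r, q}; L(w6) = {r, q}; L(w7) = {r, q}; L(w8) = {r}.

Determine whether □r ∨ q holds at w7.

Yes

At w7: □r is false, q is true, so □r ∨ q is true.
  At w7: □r requires r at every successor {w0, w2}.
    r fails at w2, so □r is false at w7.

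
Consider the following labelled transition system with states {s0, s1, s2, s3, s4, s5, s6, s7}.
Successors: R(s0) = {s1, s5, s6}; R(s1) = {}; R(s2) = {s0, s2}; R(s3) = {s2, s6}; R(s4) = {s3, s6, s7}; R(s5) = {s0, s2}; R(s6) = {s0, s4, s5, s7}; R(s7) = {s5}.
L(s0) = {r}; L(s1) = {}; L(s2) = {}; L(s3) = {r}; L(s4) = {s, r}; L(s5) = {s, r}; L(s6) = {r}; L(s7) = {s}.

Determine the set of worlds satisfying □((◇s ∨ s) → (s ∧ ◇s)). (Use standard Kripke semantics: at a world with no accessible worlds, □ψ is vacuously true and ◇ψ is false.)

Let φ = □((◇s ∨ s) → (s ∧ ◇s)). Evaluate φ at each world:
  s0 (successors {s1, s5, s6}): φ is false.
  s1 (successors ∅): φ is true.
  s2 (successors {s0, s2}): φ is false.
  s3 (successors {s2, s6}): φ is false.
  s4 (successors {s3, s6, s7}): φ is false.
  s5 (successors {s0, s2}): φ is false.
  s6 (successors {s0, s4, s5, s7}): φ is false.
  s7 (successors {s5}): φ is false.
For instance, at s3:
  At s3: □((◇s ∨ s) → (s ∧ ◇s)) requires (◇s ∨ s) → (s ∧ ◇s) at every successor {s2, s6}.
    (◇s ∨ s) → (s ∧ ◇s) fails at s6, so □((◇s ∨ s) → (s ∧ ◇s)) is false at s3.
      At s6: ◇s ∨ s is true, s ∧ ◇s is false, so (◇s ∨ s) → (s ∧ ◇s) is false.
Satisfying worlds: {s1}

s1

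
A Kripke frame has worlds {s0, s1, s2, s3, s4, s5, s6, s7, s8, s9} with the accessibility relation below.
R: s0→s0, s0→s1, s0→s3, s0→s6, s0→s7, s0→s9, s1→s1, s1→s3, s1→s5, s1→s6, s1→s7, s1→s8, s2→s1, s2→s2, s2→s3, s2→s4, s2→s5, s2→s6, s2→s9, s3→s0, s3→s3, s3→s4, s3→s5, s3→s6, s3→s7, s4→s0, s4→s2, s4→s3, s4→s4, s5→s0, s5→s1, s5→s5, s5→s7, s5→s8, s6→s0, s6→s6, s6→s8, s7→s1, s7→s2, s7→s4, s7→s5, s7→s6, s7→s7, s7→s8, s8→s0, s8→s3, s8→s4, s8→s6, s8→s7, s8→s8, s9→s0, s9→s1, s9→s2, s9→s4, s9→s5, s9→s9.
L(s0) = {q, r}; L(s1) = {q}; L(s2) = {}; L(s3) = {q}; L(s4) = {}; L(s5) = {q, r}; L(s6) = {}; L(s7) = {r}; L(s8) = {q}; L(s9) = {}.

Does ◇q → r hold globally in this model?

No

Recall that ◇ψ holds at a world iff ψ holds at some accessible world.
Let φ = ◇q → r. Evaluate φ at each world:
  s0 (successors {s0, s1, s3, s6, s7, s9}): φ is true.
  s1 (successors {s1, s3, s5, s6, s7, s8}): φ is false.
  s2 (successors {s1, s2, s3, s4, s5, s6, s9}): φ is false.
  s3 (successors {s0, s3, s4, s5, s6, s7}): φ is false.
  s4 (successors {s0, s2, s3, s4}): φ is false.
  s5 (successors {s0, s1, s5, s7, s8}): φ is true.
  s6 (successors {s0, s6, s8}): φ is false.
  s7 (successors {s1, s2, s4, s5, s6, s7, s8}): φ is true.
  s8 (successors {s0, s3, s4, s6, s7, s8}): φ is false.
  s9 (successors {s0, s1, s2, s4, s5, s9}): φ is false.
Detail at s1 (counterexample):
  At s1: ◇q is true, r is false, so ◇q → r is false.
    At s1: ◇q requires q at some successor in {s1, s3, s5, s6, s7, s8}.
      q holds at s1, so ◇q is true at s1.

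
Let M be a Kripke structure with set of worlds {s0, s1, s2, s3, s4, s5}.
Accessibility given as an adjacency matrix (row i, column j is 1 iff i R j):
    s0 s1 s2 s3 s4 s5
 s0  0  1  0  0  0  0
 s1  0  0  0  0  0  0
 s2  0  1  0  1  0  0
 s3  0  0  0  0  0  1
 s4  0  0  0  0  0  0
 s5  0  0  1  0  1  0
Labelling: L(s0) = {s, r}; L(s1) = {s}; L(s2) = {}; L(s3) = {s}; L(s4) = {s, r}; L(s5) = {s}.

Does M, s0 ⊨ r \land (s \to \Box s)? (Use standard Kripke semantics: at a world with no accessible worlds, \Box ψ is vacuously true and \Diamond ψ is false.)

Yes

At s0: r is true, s \to \Box s is true, so r \land (s \to \Box s) is true.
  At s0: s is true, \Box s is true, so s \to \Box s is true.
    At s0: \Box s requires s at every successor {s1}.
      At s1: s is true.
    So \Box s is true at s0.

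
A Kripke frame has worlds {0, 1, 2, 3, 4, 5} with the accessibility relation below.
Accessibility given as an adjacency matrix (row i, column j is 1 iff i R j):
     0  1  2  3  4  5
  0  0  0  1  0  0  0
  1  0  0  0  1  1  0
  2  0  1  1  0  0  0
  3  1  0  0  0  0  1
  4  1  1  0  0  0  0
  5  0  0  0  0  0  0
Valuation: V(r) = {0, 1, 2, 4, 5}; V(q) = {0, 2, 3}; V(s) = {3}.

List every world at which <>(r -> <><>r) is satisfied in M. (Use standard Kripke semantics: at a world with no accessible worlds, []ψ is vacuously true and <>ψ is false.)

Let φ = <>(r -> <><>r). Evaluate φ at each world:
  0 (successors {2}): φ is true.
  1 (successors {3, 4}): φ is true.
  2 (successors {1, 2}): φ is true.
  3 (successors {0, 5}): φ is true.
  4 (successors {0, 1}): φ is true.
  5 (successors ∅): φ is false.
For instance, at 3:
  At 3: <>(r -> <><>r) requires r -> <><>r at some successor in {0, 5}.
    r -> <><>r holds at 0, so <>(r -> <><>r) is true at 3.
      At 0: r is true, <><>r is true, so r -> <><>r is true.
Satisfying worlds: {0, 1, 2, 3, 4}

0, 1, 2, 3, 4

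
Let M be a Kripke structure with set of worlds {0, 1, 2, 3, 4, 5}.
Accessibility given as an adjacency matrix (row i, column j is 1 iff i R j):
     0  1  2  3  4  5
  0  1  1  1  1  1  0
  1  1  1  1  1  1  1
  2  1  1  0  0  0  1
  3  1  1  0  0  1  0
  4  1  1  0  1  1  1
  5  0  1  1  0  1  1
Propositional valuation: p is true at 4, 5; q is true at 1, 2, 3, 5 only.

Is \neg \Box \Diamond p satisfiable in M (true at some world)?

No

Recall that \Box ψ holds at a world iff ψ holds at every accessible world, and \Diamond ψ holds iff ψ holds at some accessible world.
Let φ = \neg \Box \Diamond p. Evaluate φ at each world:
  0 (successors {0, 1, 2, 3, 4}): φ is false.
  1 (successors {0, 1, 2, 3, 4, 5}): φ is false.
  2 (successors {0, 1, 5}): φ is false.
  3 (successors {0, 1, 4}): φ is false.
  4 (successors {0, 1, 3, 4, 5}): φ is false.
  5 (successors {1, 2, 4, 5}): φ is false.
For instance, at 4:
  At 4: \Box \Diamond p is true, so \neg \Box \Diamond p is false.
    At 4: \Box \Diamond p requires \Diamond p at every successor {0, 1, 3, 4, 5}.
      At 0: \Diamond p is true.
      At 1: \Diamond p is true.
      At 3: \Diamond p is true.
      At 4: \Diamond p is true.
      At 5: \Diamond p is true.
    So \Box \Diamond p is true at 4.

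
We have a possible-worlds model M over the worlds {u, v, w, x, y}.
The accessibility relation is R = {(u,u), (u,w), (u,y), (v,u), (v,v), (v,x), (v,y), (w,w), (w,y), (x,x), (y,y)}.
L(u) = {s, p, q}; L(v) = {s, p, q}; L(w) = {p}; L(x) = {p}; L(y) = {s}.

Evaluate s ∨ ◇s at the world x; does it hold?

No

At x: s is false, ◇s is false, so s ∨ ◇s is false.
  At x: ◇s requires s at some successor in {x}.
    At x: s is false.
  So ◇s is false at x.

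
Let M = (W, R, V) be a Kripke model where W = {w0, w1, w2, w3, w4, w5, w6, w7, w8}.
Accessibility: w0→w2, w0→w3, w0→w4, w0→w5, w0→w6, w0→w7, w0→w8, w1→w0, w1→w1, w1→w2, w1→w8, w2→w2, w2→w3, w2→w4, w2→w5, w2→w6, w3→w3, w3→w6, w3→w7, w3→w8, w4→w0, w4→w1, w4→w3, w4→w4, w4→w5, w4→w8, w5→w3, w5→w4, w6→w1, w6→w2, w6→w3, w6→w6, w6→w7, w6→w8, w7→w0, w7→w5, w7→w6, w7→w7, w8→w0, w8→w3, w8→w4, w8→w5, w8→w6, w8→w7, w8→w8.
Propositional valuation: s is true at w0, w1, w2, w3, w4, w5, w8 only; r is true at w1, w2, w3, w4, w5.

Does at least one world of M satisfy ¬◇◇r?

No

Let φ = ¬◇◇r. Evaluate φ at each world:
  w0 (successors {w2, w3, w4, w5, w6, w7, w8}): φ is false.
  w1 (successors {w0, w1, w2, w8}): φ is false.
  w2 (successors {w2, w3, w4, w5, w6}): φ is false.
  w3 (successors {w3, w6, w7, w8}): φ is false.
  w4 (successors {w0, w1, w3, w4, w5, w8}): φ is false.
  w5 (successors {w3, w4}): φ is false.
  w6 (successors {w1, w2, w3, w6, w7, w8}): φ is false.
  w7 (successors {w0, w5, w6, w7}): φ is false.
  w8 (successors {w0, w3, w4, w5, w6, w7, w8}): φ is false.
For instance, at w6:
  At w6: ◇◇r is true, so ¬◇◇r is false.
    At w6: ◇◇r requires ◇r at some successor in {w1, w2, w3, w6, w7, w8}.
      ◇r holds at w1, so ◇◇r is true at w6.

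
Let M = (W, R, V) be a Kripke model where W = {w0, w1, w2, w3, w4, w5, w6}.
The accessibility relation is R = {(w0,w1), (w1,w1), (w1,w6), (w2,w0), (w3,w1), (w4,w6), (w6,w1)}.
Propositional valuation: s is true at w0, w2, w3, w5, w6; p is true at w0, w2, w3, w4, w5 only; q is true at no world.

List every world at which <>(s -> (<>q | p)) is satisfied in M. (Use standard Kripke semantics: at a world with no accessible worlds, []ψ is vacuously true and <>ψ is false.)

w0, w1, w2, w3, w6

Recall that <>ψ holds at a world iff ψ holds at some accessible world.
Let φ = <>(s -> (<>q | p)). Evaluate φ at each world:
  w0 (successors {w1}): φ is true.
  w1 (successors {w1, w6}): φ is true.
  w2 (successors {w0}): φ is true.
  w3 (successors {w1}): φ is true.
  w4 (successors {w6}): φ is false.
  w5 (successors ∅): φ is false.
  w6 (successors {w1}): φ is true.
For instance, at w1:
  At w1: <>(s -> (<>q | p)) requires s -> (<>q | p) at some successor in {w1, w6}.
    s -> (<>q | p) holds at w1, so <>(s -> (<>q | p)) is true at w1.
      At w1: s is false, <>q | p is false, so s -> (<>q | p) is true.
Satisfying worlds: {w0, w1, w2, w3, w6}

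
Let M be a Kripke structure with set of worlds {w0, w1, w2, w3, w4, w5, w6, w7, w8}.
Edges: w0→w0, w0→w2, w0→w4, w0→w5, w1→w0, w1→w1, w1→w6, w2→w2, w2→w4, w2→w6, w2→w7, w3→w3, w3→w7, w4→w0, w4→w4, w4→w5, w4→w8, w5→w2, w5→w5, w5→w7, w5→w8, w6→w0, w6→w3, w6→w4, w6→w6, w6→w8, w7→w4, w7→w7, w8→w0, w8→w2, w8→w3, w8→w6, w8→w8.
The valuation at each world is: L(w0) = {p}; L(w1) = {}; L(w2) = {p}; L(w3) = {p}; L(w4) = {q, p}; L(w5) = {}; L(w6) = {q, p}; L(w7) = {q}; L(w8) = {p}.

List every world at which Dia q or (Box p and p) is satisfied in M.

w0, w1, w2, w3, w4, w5, w6, w7, w8

Let φ = Dia q or (Box p and p). Evaluate φ at each world:
  w0 (successors {w0, w2, w4, w5}): φ is true.
  w1 (successors {w0, w1, w6}): φ is true.
  w2 (successors {w2, w4, w6, w7}): φ is true.
  w3 (successors {w3, w7}): φ is true.
  w4 (successors {w0, w4, w5, w8}): φ is true.
  w5 (successors {w2, w5, w7, w8}): φ is true.
  w6 (successors {w0, w3, w4, w6, w8}): φ is true.
  w7 (successors {w4, w7}): φ is true.
  w8 (successors {w0, w2, w3, w6, w8}): φ is true.
For instance, at w3:
  At w3: Dia q is true, Box p and p is false, so Dia q or (Box p and p) is true.
    At w3: Dia q requires q at some successor in {w3, w7}.
      q holds at w7, so Dia q is true at w3.
    At w3: Box p is false, p is true, so Box p and p is false.
      At w3: Box p requires p at every successor {w3, w7}.
        p fails at w7, so Box p is false at w3.
Satisfying worlds: {w0, w1, w2, w3, w4, w5, w6, w7, w8}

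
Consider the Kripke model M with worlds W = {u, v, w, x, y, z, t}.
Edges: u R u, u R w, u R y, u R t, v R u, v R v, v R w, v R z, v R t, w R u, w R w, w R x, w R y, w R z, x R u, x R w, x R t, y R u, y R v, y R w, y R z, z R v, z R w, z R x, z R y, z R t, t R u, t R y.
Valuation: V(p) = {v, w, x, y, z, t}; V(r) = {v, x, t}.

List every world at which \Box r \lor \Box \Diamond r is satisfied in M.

Let φ = \Box r \lor \Box \Diamond r. Evaluate φ at each world:
  u (successors {u, w, y, t}): φ is false.
  v (successors {u, v, w, z, t}): φ is false.
  w (successors {u, w, x, y, z}): φ is true.
  x (successors {u, w, t}): φ is false.
  y (successors {u, v, w, z}): φ is true.
  z (successors {v, w, x, y, t}): φ is false.
  t (successors {u, y}): φ is true.
For instance, at x:
  At x: \Box r is false, \Box \Diamond r is false, so \Box r \lor \Box \Diamond r is false.
    At x: \Box r requires r at every successor {u, w, t}.
      r fails at u, so \Box r is false at x.
    At x: \Box \Diamond r requires \Diamond r at every successor {u, w, t}.
      \Diamond r fails at t, so \Box \Diamond r is false at x.
Satisfying worlds: {w, y, t}

w, y, t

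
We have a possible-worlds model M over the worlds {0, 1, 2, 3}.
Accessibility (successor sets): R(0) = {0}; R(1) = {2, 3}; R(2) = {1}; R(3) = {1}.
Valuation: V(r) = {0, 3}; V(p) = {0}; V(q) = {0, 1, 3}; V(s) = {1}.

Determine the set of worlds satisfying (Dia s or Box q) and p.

0

Recall that Box ψ holds at a world iff ψ holds at every accessible world, and Dia ψ holds iff ψ holds at some accessible world.
Let φ = (Dia s or Box q) and p. Evaluate φ at each world:
  0 (successors {0}): φ is true.
  1 (successors {2, 3}): φ is false.
  2 (successors {1}): φ is false.
  3 (successors {1}): φ is false.
For instance, at 0:
  At 0: Dia s or Box q is true, p is true, so (Dia s or Box q) and p is true.
    At 0: Dia s is false, Box q is true, so Dia s or Box q is true.
      At 0: Dia s requires s at some successor in {0}.
        At 0: s is false.
      So Dia s is false at 0.
      At 0: Box q requires q at every successor {0}.
        At 0: q is true.
      So Box q is true at 0.
Satisfying worlds: {0}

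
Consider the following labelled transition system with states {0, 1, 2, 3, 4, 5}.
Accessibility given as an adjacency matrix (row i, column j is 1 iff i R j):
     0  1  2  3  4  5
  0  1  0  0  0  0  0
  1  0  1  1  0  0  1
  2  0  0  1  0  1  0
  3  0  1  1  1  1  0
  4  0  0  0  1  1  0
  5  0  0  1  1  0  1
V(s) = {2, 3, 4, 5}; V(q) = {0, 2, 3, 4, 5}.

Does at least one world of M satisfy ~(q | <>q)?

Let φ = ~(q | <>q). Evaluate φ at each world:
  0 (successors {0}): φ is false.
  1 (successors {1, 2, 5}): φ is false.
  2 (successors {2, 4}): φ is false.
  3 (successors {1, 2, 3, 4}): φ is false.
  4 (successors {3, 4}): φ is false.
  5 (successors {2, 3, 5}): φ is false.
For instance, at 1:
  At 1: q | <>q is true, so ~(q | <>q) is false.
    At 1: q is false, <>q is true, so q | <>q is true.
      At 1: <>q requires q at some successor in {1, 2, 5}.
        q holds at 2, so <>q is true at 1.

No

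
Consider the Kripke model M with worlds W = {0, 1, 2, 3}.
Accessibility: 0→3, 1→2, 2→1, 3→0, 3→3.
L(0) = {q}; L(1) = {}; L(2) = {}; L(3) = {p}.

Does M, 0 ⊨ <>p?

At 0: <>p requires p at some successor in {3}.
  p holds at 3, so <>p is true at 0.

Yes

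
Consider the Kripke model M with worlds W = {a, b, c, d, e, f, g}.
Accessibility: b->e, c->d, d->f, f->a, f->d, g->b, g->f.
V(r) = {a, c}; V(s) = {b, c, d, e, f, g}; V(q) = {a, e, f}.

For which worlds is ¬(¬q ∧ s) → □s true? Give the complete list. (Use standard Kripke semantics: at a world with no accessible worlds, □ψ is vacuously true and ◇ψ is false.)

Let φ = ¬(¬q ∧ s) → □s. Evaluate φ at each world:
  a (successors ∅): φ is true.
  b (successors {e}): φ is true.
  c (successors {d}): φ is true.
  d (successors {f}): φ is true.
  e (successors ∅): φ is true.
  f (successors {a, d}): φ is false.
  g (successors {b, f}): φ is true.
For instance, at g:
  At g: ¬(¬q ∧ s) is false, □s is true, so ¬(¬q ∧ s) → □s is true.
    At g: □s requires s at every successor {b, f}.
      At b: s is true.
      At f: s is true.
    So □s is true at g.
Satisfying worlds: {a, b, c, d, e, g}

a, b, c, d, e, g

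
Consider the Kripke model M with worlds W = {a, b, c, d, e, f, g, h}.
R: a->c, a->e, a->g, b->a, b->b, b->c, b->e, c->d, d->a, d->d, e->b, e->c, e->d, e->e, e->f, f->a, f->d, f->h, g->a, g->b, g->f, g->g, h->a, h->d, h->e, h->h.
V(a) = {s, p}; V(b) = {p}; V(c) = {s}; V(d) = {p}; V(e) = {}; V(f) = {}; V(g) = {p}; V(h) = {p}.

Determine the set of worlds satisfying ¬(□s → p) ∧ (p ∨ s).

Recall that □ψ holds at a world iff ψ holds at every accessible world, and ◇ψ holds iff ψ holds at some accessible world.
Let φ = ¬(□s → p) ∧ (p ∨ s). Evaluate φ at each world:
  a (successors {c, e, g}): φ is false.
  b (successors {a, b, c, e}): φ is false.
  c (successors {d}): φ is false.
  d (successors {a, d}): φ is false.
  e (successors {b, c, d, e, f}): φ is false.
  f (successors {a, d, h}): φ is false.
  g (successors {a, b, f, g}): φ is false.
  h (successors {a, d, e, h}): φ is false.
For instance, at c:
  At c: ¬(□s → p) is false, p ∨ s is true, so ¬(□s → p) ∧ (p ∨ s) is false.
    At c: □s → p is true, so ¬(□s → p) is false.
      At c: □s is false, p is false, so □s → p is true.
Satisfying worlds: none.

none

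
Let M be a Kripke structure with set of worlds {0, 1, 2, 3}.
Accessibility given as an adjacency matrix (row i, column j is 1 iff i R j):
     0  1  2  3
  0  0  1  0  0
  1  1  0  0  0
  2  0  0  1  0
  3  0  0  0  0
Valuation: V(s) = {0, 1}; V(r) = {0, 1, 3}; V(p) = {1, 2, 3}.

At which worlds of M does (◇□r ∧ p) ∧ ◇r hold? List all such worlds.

Let φ = (◇□r ∧ p) ∧ ◇r. Evaluate φ at each world:
  0 (successors {1}): φ is false.
  1 (successors {0}): φ is true.
  2 (successors {2}): φ is false.
  3 (successors ∅): φ is false.
For instance, at 2:
  At 2: ◇□r ∧ p is false, ◇r is false, so (◇□r ∧ p) ∧ ◇r is false.
    At 2: ◇□r is false, p is true, so ◇□r ∧ p is false.
      At 2: ◇□r requires □r at some successor in {2}.
        At 2: □r is false.
      So ◇□r is false at 2.
    At 2: ◇r requires r at some successor in {2}.
      At 2: r is false.
    So ◇r is false at 2.
Satisfying worlds: {1}

1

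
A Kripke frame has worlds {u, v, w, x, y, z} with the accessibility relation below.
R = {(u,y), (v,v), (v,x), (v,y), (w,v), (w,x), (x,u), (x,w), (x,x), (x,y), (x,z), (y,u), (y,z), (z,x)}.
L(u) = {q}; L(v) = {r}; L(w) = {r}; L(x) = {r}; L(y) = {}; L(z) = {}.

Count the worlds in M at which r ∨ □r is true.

Let φ = r ∨ □r. Evaluate φ at each world:
  u (successors {y}): φ is false.
  v (successors {v, x, y}): φ is true.
  w (successors {v, x}): φ is true.
  x (successors {u, w, x, y, z}): φ is true.
  y (successors {u, z}): φ is false.
  z (successors {x}): φ is true.
For instance, at z:
  At z: r is false, □r is true, so r ∨ □r is true.
    At z: □r requires r at every successor {x}.
      At x: r is true.
    So □r is true at z.
Satisfying worlds: {v, w, x, z}

4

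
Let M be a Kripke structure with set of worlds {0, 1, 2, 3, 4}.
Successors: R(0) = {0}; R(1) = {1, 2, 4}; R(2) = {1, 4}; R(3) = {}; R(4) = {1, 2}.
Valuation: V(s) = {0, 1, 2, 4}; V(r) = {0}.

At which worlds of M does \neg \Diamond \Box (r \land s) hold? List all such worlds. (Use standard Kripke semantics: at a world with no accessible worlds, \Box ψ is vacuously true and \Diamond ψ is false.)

Let φ = \neg \Diamond \Box (r \land s). Evaluate φ at each world:
  0 (successors {0}): φ is false.
  1 (successors {1, 2, 4}): φ is true.
  2 (successors {1, 4}): φ is true.
  3 (successors ∅): φ is true.
  4 (successors {1, 2}): φ is true.
For instance, at 2:
  At 2: \Diamond \Box (r \land s) is false, so \neg \Diamond \Box (r \land s) is true.
    At 2: \Diamond \Box (r \land s) requires \Box (r \land s) at some successor in {1, 4}.
      At 1: \Box (r \land s) is false.
      At 4: \Box (r \land s) is false.
    So \Diamond \Box (r \land s) is false at 2.
Satisfying worlds: {1, 2, 3, 4}

1, 2, 3, 4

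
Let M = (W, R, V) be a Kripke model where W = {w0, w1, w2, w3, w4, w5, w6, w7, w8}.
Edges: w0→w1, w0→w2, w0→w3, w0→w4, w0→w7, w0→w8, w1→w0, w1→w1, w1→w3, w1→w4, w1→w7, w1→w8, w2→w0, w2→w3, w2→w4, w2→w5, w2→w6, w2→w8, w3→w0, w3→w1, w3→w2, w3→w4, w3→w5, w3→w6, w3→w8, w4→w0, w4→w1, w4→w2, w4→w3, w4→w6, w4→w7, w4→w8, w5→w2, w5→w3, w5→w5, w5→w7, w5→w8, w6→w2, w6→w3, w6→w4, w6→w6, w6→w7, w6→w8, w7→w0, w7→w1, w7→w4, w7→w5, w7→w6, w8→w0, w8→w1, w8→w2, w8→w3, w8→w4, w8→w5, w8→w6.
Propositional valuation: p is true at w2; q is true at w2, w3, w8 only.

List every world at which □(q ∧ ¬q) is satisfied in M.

none

Recall that □ψ holds at a world iff ψ holds at every accessible world, and ◇ψ holds iff ψ holds at some accessible world.
Let φ = □(q ∧ ¬q). Evaluate φ at each world:
  w0 (successors {w1, w2, w3, w4, w7, w8}): φ is false.
  w1 (successors {w0, w1, w3, w4, w7, w8}): φ is false.
  w2 (successors {w0, w3, w4, w5, w6, w8}): φ is false.
  w3 (successors {w0, w1, w2, w4, w5, w6, w8}): φ is false.
  w4 (successors {w0, w1, w2, w3, w6, w7, w8}): φ is false.
  w5 (successors {w2, w3, w5, w7, w8}): φ is false.
  w6 (successors {w2, w3, w4, w6, w7, w8}): φ is false.
  w7 (successors {w0, w1, w4, w5, w6}): φ is false.
  w8 (successors {w0, w1, w2, w3, w4, w5, w6}): φ is false.
For instance, at w7:
  At w7: □(q ∧ ¬q) requires q ∧ ¬q at every successor {w0, w1, w4, w5, w6}.
    q ∧ ¬q fails at w0, so □(q ∧ ¬q) is false at w7.
Satisfying worlds: none.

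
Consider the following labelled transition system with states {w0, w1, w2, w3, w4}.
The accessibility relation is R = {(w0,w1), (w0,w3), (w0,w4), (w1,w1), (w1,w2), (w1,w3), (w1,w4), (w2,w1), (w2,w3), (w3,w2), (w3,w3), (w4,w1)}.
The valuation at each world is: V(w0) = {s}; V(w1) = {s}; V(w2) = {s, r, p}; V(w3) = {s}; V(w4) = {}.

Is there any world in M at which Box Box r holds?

No

Recall that Box ψ holds at a world iff ψ holds at every accessible world, and Dia ψ holds iff ψ holds at some accessible world.
Let φ = Box Box r. Evaluate φ at each world:
  w0 (successors {w1, w3, w4}): φ is false.
  w1 (successors {w1, w2, w3, w4}): φ is false.
  w2 (successors {w1, w3}): φ is false.
  w3 (successors {w2, w3}): φ is false.
  w4 (successors {w1}): φ is false.
For instance, at w3:
  At w3: Box Box r requires Box r at every successor {w2, w3}.
    Box r fails at w2, so Box Box r is false at w3.
      At w2: Box r requires r at every successor {w1, w3}.
        r fails at w1, so Box r is false at w2.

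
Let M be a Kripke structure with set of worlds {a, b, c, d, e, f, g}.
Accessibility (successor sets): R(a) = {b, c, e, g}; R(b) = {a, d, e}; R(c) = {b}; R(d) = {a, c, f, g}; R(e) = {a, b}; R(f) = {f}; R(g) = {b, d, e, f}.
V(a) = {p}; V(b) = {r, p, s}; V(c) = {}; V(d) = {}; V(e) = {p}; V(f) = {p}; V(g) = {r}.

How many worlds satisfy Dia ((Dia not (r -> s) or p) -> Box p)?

5

Let φ = Dia ((Dia not (r -> s) or p) -> Box p). Evaluate φ at each world:
  a (successors {b, c, e, g}): φ is true.
  b (successors {a, d, e}): φ is true.
  c (successors {b}): φ is false.
  d (successors {a, c, f, g}): φ is true.
  e (successors {a, b}): φ is false.
  f (successors {f}): φ is true.
  g (successors {b, d, e, f}): φ is true.
For instance, at f:
  At f: Dia ((Dia not (r -> s) or p) -> Box p) requires (Dia not (r -> s) or p) -> Box p at some successor in {f}.
    (Dia not (r -> s) or p) -> Box p holds at f, so Dia ((Dia not (r -> s) or p) -> Box p) is true at f.
      At f: Dia not (r -> s) or p is true, Box p is true, so (Dia not (r -> s) or p) -> Box p is true.
Satisfying worlds: {a, b, d, f, g}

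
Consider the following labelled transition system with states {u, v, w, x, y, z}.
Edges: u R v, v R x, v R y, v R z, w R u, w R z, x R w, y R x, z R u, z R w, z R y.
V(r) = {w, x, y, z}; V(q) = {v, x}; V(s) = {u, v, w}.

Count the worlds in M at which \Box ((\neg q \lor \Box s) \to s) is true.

Recall that \Box ψ holds at a world iff ψ holds at every accessible world, and \Diamond ψ holds iff ψ holds at some accessible world.
Let φ = \Box ((\neg q \lor \Box s) \to s). Evaluate φ at each world:
  u (successors {v}): φ is true.
  v (successors {x, y, z}): φ is false.
  w (successors {u, z}): φ is false.
  x (successors {w}): φ is true.
  y (successors {x}): φ is false.
  z (successors {u, w, y}): φ is false.
For instance, at y:
  At y: \Box ((\neg q \lor \Box s) \to s) requires (\neg q \lor \Box s) \to s at every successor {x}.
    (\neg q \lor \Box s) \to s fails at x, so \Box ((\neg q \lor \Box s) \to s) is false at y.
      At x: \neg q \lor \Box s is true, s is false, so (\neg q \lor \Box s) \to s is false.
Satisfying worlds: {u, x}

2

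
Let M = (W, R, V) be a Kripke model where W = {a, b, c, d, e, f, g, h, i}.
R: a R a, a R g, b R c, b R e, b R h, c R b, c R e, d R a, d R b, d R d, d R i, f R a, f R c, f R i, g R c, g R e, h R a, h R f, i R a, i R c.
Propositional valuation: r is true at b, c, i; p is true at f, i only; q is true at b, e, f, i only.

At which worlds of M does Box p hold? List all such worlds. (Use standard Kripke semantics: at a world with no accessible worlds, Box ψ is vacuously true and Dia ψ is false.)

e

Let φ = Box p. Evaluate φ at each world:
  a (successors {a, g}): φ is false.
  b (successors {c, e, h}): φ is false.
  c (successors {b, e}): φ is false.
  d (successors {a, b, d, i}): φ is false.
  e (successors ∅): φ is true.
  f (successors {a, c, i}): φ is false.
  g (successors {c, e}): φ is false.
  h (successors {a, f}): φ is false.
  i (successors {a, c}): φ is false.
For instance, at b:
  At b: Box p requires p at every successor {c, e, h}.
    p fails at c, so Box p is false at b.
Satisfying worlds: {e}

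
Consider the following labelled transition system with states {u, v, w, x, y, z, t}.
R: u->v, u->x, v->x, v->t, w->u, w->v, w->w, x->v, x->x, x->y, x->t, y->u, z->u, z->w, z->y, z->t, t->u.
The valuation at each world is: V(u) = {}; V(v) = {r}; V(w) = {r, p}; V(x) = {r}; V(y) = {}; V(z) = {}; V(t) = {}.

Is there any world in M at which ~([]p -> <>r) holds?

Recall that []ψ holds at a world iff ψ holds at every accessible world, and <>ψ holds iff ψ holds at some accessible world.
Let φ = ~([]p -> <>r). Evaluate φ at each world:
  u (successors {v, x}): φ is false.
  v (successors {x, t}): φ is false.
  w (successors {u, v, w}): φ is false.
  x (successors {v, x, y, t}): φ is false.
  y (successors {u}): φ is false.
  z (successors {u, w, y, t}): φ is false.
  t (successors {u}): φ is false.
For instance, at y:
  At y: []p -> <>r is true, so ~([]p -> <>r) is false.
    At y: []p is false, <>r is false, so []p -> <>r is true.
      At y: []p requires p at every successor {u}.
        p fails at u, so []p is false at y.
      At y: <>r requires r at some successor in {u}.
        At u: r is false.
      So <>r is false at y.

No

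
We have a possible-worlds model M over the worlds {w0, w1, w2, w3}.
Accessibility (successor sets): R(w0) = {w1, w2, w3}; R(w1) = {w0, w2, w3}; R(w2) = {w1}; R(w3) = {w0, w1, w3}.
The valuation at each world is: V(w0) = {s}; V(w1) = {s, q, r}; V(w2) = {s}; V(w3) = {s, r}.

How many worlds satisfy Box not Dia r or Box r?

Let φ = Box not Dia r or Box r. Evaluate φ at each world:
  w0 (successors {w1, w2, w3}): φ is false.
  w1 (successors {w0, w2, w3}): φ is false.
  w2 (successors {w1}): φ is true.
  w3 (successors {w0, w1, w3}): φ is false.
For instance, at w1:
  At w1: Box not Dia r is false, Box r is false, so Box not Dia r or Box r is false.
    At w1: Box not Dia r requires not Dia r at every successor {w0, w2, w3}.
      not Dia r fails at w0, so Box not Dia r is false at w1.
    At w1: Box r requires r at every successor {w0, w2, w3}.
      r fails at w0, so Box r is false at w1.
Satisfying worlds: {w2}

1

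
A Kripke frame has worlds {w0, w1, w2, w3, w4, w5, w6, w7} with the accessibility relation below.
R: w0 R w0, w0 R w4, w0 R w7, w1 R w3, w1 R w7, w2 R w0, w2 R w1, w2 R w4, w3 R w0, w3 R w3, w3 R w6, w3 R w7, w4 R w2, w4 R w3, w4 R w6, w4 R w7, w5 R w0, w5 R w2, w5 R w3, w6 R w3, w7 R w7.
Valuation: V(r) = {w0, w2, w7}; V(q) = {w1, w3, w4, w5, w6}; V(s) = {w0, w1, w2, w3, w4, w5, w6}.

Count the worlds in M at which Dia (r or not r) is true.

8

Recall that Dia ψ holds at a world iff ψ holds at some accessible world.
Let φ = Dia (r or not r). Evaluate φ at each world:
  w0 (successors {w0, w4, w7}): φ is true.
  w1 (successors {w3, w7}): φ is true.
  w2 (successors {w0, w1, w4}): φ is true.
  w3 (successors {w0, w3, w6, w7}): φ is true.
  w4 (successors {w2, w3, w6, w7}): φ is true.
  w5 (successors {w0, w2, w3}): φ is true.
  w6 (successors {w3}): φ is true.
  w7 (successors {w7}): φ is true.
For instance, at w6:
  At w6: Dia (r or not r) requires r or not r at some successor in {w3}.
    r or not r holds at w3, so Dia (r or not r) is true at w6.
Satisfying worlds: {w0, w1, w2, w3, w4, w5, w6, w7}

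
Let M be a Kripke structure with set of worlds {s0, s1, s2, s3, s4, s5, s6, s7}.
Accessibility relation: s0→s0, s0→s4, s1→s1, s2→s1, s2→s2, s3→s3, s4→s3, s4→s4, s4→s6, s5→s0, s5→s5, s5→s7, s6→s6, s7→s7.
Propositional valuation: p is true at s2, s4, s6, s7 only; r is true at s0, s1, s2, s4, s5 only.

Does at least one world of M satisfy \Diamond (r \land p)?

Yes

Let φ = \Diamond (r \land p). Evaluate φ at each world:
  s0 (successors {s0, s4}): φ is true.
  s1 (successors {s1}): φ is false.
  s2 (successors {s1, s2}): φ is true.
  s3 (successors {s3}): φ is false.
  s4 (successors {s3, s4, s6}): φ is true.
  s5 (successors {s0, s5, s7}): φ is false.
  s6 (successors {s6}): φ is false.
  s7 (successors {s7}): φ is false.
Detail at s0 (witness):
  At s0: \Diamond (r \land p) requires r \land p at some successor in {s0, s4}.
    r \land p holds at s4, so \Diamond (r \land p) is true at s0.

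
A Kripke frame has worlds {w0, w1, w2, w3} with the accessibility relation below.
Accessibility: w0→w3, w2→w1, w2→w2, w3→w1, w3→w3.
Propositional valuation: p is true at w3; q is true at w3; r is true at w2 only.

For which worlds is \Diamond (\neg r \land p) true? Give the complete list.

Let φ = \Diamond (\neg r \land p). Evaluate φ at each world:
  w0 (successors {w3}): φ is true.
  w1 (successors ∅): φ is false.
  w2 (successors {w1, w2}): φ is false.
  w3 (successors {w1, w3}): φ is true.
For instance, at w3:
  At w3: \Diamond (\neg r \land p) requires \neg r \land p at some successor in {w1, w3}.
    \neg r \land p holds at w3, so \Diamond (\neg r \land p) is true at w3.
Satisfying worlds: {w0, w3}

w0, w3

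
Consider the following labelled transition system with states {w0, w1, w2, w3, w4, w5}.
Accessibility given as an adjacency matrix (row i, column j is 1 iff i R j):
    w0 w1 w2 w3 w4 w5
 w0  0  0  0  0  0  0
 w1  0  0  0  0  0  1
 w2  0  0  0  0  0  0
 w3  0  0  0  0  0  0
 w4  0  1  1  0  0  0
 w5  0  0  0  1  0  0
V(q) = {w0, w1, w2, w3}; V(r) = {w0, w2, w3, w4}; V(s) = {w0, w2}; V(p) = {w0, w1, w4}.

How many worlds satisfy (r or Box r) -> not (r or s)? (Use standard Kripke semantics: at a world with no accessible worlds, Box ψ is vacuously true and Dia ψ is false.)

Let φ = (r or Box r) -> not (r or s). Evaluate φ at each world:
  w0 (successors ∅): φ is false.
  w1 (successors {w5}): φ is true.
  w2 (successors ∅): φ is false.
  w3 (successors ∅): φ is false.
  w4 (successors {w1, w2}): φ is false.
  w5 (successors {w3}): φ is true.
For instance, at w4:
  At w4: r or Box r is true, not (r or s) is false, so (r or Box r) -> not (r or s) is false.
    At w4: r is true, Box r is false, so r or Box r is true.
      At w4: Box r requires r at every successor {w1, w2}.
        r fails at w1, so Box r is false at w4.
Satisfying worlds: {w1, w5}

2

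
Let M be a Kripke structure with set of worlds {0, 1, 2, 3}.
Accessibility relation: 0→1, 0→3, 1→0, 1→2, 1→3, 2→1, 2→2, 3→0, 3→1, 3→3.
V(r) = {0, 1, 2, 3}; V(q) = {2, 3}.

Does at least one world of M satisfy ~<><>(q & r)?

No

Let φ = ~<><>(q & r). Evaluate φ at each world:
  0 (successors {1, 3}): φ is false.
  1 (successors {0, 2, 3}): φ is false.
  2 (successors {1, 2}): φ is false.
  3 (successors {0, 1, 3}): φ is false.
For instance, at 3:
  At 3: <><>(q & r) is true, so ~<><>(q & r) is false.
    At 3: <><>(q & r) requires <>(q & r) at some successor in {0, 1, 3}.
      <>(q & r) holds at 0, so <><>(q & r) is true at 3.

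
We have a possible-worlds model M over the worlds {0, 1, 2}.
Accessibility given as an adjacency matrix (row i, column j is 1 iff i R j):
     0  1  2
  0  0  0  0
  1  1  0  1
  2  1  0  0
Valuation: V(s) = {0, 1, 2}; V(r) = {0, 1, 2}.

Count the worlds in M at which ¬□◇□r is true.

Let φ = ¬□◇□r. Evaluate φ at each world:
  0 (successors ∅): φ is false.
  1 (successors {0, 2}): φ is true.
  2 (successors {0}): φ is true.
For instance, at 2:
  At 2: □◇□r is false, so ¬□◇□r is true.
    At 2: □◇□r requires ◇□r at every successor {0}.
      ◇□r fails at 0, so □◇□r is false at 2.
Satisfying worlds: {1, 2}

2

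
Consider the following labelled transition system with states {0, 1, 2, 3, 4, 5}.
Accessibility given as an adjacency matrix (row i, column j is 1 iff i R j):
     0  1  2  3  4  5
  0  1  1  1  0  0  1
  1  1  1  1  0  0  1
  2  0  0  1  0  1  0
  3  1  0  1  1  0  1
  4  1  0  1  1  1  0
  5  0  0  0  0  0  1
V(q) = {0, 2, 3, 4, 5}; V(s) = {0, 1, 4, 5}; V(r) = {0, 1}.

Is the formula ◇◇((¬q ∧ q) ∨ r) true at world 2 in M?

Recall that ◇ψ holds at a world iff ψ holds at some accessible world.
At 2: ◇◇((¬q ∧ q) ∨ r) requires ◇((¬q ∧ q) ∨ r) at some successor in {2, 4}.
  ◇((¬q ∧ q) ∨ r) holds at 4, so ◇◇((¬q ∧ q) ∨ r) is true at 2.
    At 4: ◇((¬q ∧ q) ∨ r) requires (¬q ∧ q) ∨ r at some successor in {0, 2, 3, 4}.
      (¬q ∧ q) ∨ r holds at 0, so ◇((¬q ∧ q) ∨ r) is true at 4.

Yes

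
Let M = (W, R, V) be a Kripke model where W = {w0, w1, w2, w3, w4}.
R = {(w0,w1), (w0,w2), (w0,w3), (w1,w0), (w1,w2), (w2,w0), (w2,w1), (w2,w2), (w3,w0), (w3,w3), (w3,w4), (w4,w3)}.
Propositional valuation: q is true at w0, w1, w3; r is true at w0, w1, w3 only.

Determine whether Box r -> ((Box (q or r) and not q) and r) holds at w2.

Yes

Recall that Box ψ holds at a world iff ψ holds at every accessible world, and Dia ψ holds iff ψ holds at some accessible world.
At w2: Box r is false, (Box (q or r) and not q) and r is false, so Box r -> ((Box (q or r) and not q) and r) is true.
  At w2: Box r requires r at every successor {w0, w1, w2}.
    r fails at w2, so Box r is false at w2.
  At w2: Box (q or r) and not q is false, r is false, so (Box (q or r) and not q) and r is false.
    At w2: Box (q or r) is false, not q is true, so Box (q or r) and not q is false.
      At w2: Box (q or r) requires q or r at every successor {w0, w1, w2}.
        q or r fails at w2, so Box (q or r) is false at w2.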